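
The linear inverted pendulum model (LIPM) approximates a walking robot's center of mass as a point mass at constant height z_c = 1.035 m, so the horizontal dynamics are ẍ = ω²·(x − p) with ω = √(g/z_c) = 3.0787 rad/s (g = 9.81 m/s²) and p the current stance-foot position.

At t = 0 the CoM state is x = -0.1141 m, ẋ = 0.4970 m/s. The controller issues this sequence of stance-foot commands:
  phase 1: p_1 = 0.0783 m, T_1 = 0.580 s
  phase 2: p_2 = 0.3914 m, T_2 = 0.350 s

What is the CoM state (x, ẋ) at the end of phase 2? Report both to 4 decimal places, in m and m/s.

phase 1: p=0.0783, T=0.580, ωT=1.785646, cosh=3.065560, sinh=2.897871; start (x,ẋ)=(-0.114100, 0.497000) → end (x,ẋ)=(-0.043705, -0.192947)
phase 2: p=0.3914, T=0.350, ωT=1.077545, cosh=1.638945, sinh=1.298514; start (x,ẋ)=(-0.043705, -0.192947) → end (x,ẋ)=(-0.403093, -2.055666)

x = -0.4031, ẋ = -2.0557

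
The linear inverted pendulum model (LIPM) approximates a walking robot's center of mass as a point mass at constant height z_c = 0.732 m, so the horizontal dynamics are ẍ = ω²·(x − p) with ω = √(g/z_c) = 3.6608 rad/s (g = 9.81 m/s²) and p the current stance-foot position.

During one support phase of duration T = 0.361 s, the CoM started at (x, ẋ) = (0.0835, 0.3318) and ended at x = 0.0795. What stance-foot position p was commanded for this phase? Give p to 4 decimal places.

p = 0.2440

ωT = 3.6608·0.361 = 1.321549; cosh(ωT) = 2.007973, sinh(ωT) = 1.741251
x(T) = p + (x₀−p)·cosh(ωT) + (ẋ₀/ω)·sinh(ωT) ⇒ p·(1 − cosh) = x(T) − x₀·cosh − (ẋ₀/ω)·sinh
numerator   = 0.0795 − (0.0835)·2.007973 − (0.3318/3.6608)·1.741251 = -0.245986
denominator = 1 − 2.007973 = -1.007973
p = -0.245986 / -1.007973 = 0.2440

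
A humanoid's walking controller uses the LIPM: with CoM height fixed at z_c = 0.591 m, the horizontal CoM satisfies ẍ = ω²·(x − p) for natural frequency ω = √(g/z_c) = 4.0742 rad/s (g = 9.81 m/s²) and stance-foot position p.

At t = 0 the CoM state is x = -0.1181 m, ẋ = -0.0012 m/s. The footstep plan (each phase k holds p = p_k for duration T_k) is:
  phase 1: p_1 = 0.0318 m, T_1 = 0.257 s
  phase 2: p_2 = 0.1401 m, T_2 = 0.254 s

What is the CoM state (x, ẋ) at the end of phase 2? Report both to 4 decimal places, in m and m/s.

phase 1: p=0.0318, T=0.257, ωT=1.047069, cosh=1.600127, sinh=1.249162; start (x,ẋ)=(-0.118100, -0.001200) → end (x,ẋ)=(-0.208427, -0.764812)
phase 2: p=0.1401, T=0.254, ωT=1.034847, cosh=1.584978, sinh=1.229697; start (x,ẋ)=(-0.208427, -0.764812) → end (x,ẋ)=(-0.643147, -2.958340)

x = -0.6431, ẋ = -2.9583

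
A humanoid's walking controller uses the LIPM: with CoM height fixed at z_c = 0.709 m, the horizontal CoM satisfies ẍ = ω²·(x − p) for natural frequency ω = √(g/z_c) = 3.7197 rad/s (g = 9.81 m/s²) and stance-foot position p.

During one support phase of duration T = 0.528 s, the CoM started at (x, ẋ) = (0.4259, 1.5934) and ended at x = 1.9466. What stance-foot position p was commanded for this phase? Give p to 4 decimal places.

p = 0.4168

ωT = 3.7197·0.528 = 1.964002; cosh(ωT) = 3.634044, sinh(ωT) = 3.493748
x(T) = p + (x₀−p)·cosh(ωT) + (ẋ₀/ω)·sinh(ωT) ⇒ p·(1 − cosh) = x(T) − x₀·cosh − (ẋ₀/ω)·sinh
numerator   = 1.9466 − (0.4259)·3.634044 − (1.5934/3.7197)·3.493748 = -1.097749
denominator = 1 − 3.634044 = -2.634044
p = -1.097749 / -2.634044 = 0.4168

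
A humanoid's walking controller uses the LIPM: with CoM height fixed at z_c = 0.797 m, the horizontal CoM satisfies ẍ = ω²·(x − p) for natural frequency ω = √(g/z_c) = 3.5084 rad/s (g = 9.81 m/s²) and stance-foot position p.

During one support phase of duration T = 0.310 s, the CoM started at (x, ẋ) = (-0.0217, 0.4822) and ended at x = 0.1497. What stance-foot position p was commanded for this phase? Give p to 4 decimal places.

p = -0.0074

ωT = 3.5084·0.310 = 1.087604; cosh(ωT) = 1.652090, sinh(ωT) = 1.315067
x(T) = p + (x₀−p)·cosh(ωT) + (ẋ₀/ω)·sinh(ωT) ⇒ p·(1 − cosh) = x(T) − x₀·cosh − (ẋ₀/ω)·sinh
numerator   = 0.1497 − (-0.0217)·1.652090 − (0.4822/3.5084)·1.315067 = 0.004806
denominator = 1 − 1.652090 = -0.652090
p = 0.004806 / -0.652090 = -0.0074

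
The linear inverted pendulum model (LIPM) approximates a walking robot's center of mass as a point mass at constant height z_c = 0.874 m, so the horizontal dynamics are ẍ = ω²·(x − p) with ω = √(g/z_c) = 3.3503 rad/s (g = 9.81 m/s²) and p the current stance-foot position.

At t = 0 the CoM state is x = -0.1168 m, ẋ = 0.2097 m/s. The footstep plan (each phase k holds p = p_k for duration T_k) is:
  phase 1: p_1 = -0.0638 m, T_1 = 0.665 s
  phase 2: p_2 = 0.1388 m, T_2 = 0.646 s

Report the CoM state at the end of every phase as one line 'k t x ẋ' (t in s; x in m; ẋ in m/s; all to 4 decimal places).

phase 1: p=-0.0638, T=0.665, ωT=2.227949, cosh=4.694283, sinh=4.586534; start (x,ẋ)=(-0.116800, 0.209700) → end (x,ẋ)=(-0.025519, 0.169979)
phase 2: p=0.1388, T=0.646, ωT=2.164294, cosh=4.411640, sinh=4.296809; start (x,ẋ)=(-0.025519, 0.169979) → end (x,ẋ)=(-0.368117, -1.615589)

1 0.6650 -0.0255 0.1700
2 1.3110 -0.3681 -1.6156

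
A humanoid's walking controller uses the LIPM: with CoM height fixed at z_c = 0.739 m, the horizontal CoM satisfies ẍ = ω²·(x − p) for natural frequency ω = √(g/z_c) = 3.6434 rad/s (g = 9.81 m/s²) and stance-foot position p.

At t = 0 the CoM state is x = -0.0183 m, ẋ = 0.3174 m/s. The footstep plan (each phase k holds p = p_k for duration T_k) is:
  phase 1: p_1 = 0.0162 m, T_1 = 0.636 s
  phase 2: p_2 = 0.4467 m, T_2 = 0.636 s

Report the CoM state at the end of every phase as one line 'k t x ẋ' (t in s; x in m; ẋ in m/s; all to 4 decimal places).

phase 1: p=0.0162, T=0.636, ωT=2.317202, cosh=5.122898, sinh=5.024349; start (x,ẋ)=(-0.018300, 0.317400) → end (x,ẋ)=(0.277163, 0.994461)
phase 2: p=0.4467, T=0.636, ωT=2.317202, cosh=5.122898, sinh=5.024349; start (x,ẋ)=(0.277163, 0.994461) → end (x,ẋ)=(0.949570, 1.991031)

1 0.6360 0.2772 0.9945
2 1.2720 0.9496 1.9910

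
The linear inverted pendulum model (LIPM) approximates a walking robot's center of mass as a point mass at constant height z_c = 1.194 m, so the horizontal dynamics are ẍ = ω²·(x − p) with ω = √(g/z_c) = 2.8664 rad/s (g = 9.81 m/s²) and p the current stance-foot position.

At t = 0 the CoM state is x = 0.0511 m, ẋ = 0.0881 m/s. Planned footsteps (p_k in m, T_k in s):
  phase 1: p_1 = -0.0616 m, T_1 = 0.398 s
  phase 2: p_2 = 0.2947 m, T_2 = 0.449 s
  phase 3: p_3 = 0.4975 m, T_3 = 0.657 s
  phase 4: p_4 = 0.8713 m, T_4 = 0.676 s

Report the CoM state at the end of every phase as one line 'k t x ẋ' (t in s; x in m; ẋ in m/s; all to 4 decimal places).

phase 1: p=-0.0616, T=0.398, ωT=1.140827, cosh=1.724455, sinh=1.404901; start (x,ẋ)=(0.051100, 0.088100) → end (x,ẋ)=(0.175926, 0.605768)
phase 2: p=0.2947, T=0.449, ωT=1.287014, cosh=1.949024, sinh=1.672930; start (x,ẋ)=(0.175926, 0.605768) → end (x,ẋ)=(0.416754, 0.611103)
phase 3: p=0.4975, T=0.657, ωT=1.883225, cosh=3.363386, sinh=3.211287; start (x,ẋ)=(0.416754, 0.611103) → end (x,ẋ)=(0.910553, 1.312126)
phase 4: p=0.8713, T=0.676, ωT=1.937686, cosh=3.543353, sinh=3.399317; start (x,ẋ)=(0.910553, 1.312126) → end (x,ẋ)=(2.566461, 5.031797)

1 0.3980 0.1759 0.6058
2 0.8470 0.4168 0.6111
3 1.5040 0.9106 1.3121
4 2.1800 2.5665 5.0318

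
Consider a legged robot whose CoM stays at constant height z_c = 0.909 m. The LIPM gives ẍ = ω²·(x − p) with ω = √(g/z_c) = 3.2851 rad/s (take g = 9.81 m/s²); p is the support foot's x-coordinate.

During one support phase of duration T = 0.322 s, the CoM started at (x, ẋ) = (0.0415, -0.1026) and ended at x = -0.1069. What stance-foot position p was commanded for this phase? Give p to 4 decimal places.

ωT = 3.2851·0.322 = 1.057802; cosh(ωT) = 1.613626, sinh(ωT) = 1.266408
x(T) = p + (x₀−p)·cosh(ωT) + (ẋ₀/ω)·sinh(ωT) ⇒ p·(1 − cosh) = x(T) − x₀·cosh − (ẋ₀/ω)·sinh
numerator   = -0.1069 − (0.0415)·1.613626 − (-0.1026/3.2851)·1.266408 = -0.134313
denominator = 1 − 1.613626 = -0.613626
p = -0.134313 / -0.613626 = 0.2189

p = 0.2189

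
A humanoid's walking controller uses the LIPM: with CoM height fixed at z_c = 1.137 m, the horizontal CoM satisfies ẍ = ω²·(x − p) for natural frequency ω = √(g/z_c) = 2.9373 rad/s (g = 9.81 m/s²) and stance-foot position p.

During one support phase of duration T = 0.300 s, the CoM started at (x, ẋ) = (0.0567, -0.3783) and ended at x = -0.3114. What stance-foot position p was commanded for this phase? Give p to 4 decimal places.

p = 0.6348

ωT = 2.9373·0.300 = 0.881190; cosh(ωT) = 1.414030, sinh(ωT) = 0.999740
x(T) = p + (x₀−p)·cosh(ωT) + (ẋ₀/ω)·sinh(ωT) ⇒ p·(1 − cosh) = x(T) − x₀·cosh − (ẋ₀/ω)·sinh
numerator   = -0.3114 − (0.0567)·1.414030 − (-0.3783/2.9373)·0.999740 = -0.262817
denominator = 1 − 1.414030 = -0.414030
p = -0.262817 / -0.414030 = 0.6348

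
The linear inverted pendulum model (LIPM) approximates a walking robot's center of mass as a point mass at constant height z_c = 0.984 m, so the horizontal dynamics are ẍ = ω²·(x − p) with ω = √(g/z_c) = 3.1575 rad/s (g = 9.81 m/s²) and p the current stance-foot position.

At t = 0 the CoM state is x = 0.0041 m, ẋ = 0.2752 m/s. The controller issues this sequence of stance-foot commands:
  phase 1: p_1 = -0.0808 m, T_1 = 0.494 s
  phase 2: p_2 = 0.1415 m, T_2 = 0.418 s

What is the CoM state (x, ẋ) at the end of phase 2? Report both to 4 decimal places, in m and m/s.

x = 1.2277, ẋ = 3.6177

phase 1: p=-0.0808, T=0.494, ωT=1.559805, cosh=2.484035, sinh=2.273858; start (x,ẋ)=(0.004100, 0.275200) → end (x,ẋ)=(0.328279, 1.293164)
phase 2: p=0.1415, T=0.418, ωT=1.319835, cosh=2.004992, sinh=1.737812; start (x,ẋ)=(0.328279, 1.293164) → end (x,ẋ)=(1.227716, 3.617662)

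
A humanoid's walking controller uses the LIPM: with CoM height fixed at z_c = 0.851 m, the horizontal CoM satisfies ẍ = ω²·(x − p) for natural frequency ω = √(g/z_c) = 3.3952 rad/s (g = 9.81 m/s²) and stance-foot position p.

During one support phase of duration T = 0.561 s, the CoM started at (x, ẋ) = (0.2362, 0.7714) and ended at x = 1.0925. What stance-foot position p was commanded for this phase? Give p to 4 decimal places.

p = 0.1910

ωT = 3.3952·0.561 = 1.904707; cosh(ωT) = 3.433153, sinh(ωT) = 3.284287
x(T) = p + (x₀−p)·cosh(ωT) + (ẋ₀/ω)·sinh(ωT) ⇒ p·(1 − cosh) = x(T) − x₀·cosh − (ẋ₀/ω)·sinh
numerator   = 1.0925 − (0.2362)·3.433153 − (0.7714/3.3952)·3.284287 = -0.464611
denominator = 1 − 3.433153 = -2.433153
p = -0.464611 / -2.433153 = 0.1910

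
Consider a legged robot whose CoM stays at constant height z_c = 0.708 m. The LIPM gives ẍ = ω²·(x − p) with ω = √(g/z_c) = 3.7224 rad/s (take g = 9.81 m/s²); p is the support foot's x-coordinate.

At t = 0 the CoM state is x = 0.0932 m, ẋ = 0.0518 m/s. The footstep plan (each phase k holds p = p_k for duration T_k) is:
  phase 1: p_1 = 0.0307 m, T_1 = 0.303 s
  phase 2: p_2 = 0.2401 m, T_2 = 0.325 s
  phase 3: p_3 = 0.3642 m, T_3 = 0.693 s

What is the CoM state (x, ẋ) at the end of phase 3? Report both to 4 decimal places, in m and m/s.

phase 1: p=0.0307, T=0.303, ωT=1.127887, cosh=1.706420, sinh=1.382703; start (x,ẋ)=(0.093200, 0.051800) → end (x,ẋ)=(0.156593, 0.410078)
phase 2: p=0.2401, T=0.325, ωT=1.209780, cosh=1.825505, sinh=1.527242; start (x,ẋ)=(0.156593, 0.410078) → end (x,ẋ)=(0.255906, 0.273860)
phase 3: p=0.3642, T=0.693, ωT=2.579623, cosh=6.633984, sinh=6.558182; start (x,ẋ)=(0.255906, 0.273860) → end (x,ẋ)=(0.128267, -0.826920)

x = 0.1283, ẋ = -0.8269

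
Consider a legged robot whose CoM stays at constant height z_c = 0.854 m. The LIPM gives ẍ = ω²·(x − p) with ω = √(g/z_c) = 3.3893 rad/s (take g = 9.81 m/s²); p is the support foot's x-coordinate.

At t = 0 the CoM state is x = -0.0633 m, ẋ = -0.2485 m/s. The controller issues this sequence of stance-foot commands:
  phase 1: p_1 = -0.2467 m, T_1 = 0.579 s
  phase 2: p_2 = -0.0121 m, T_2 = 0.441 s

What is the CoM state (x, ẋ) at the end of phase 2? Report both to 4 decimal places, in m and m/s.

x = 1.1888, ẋ = 4.2213

phase 1: p=-0.2467, T=0.579, ωT=1.962405, cosh=3.628470, sinh=3.487950; start (x,ẋ)=(-0.063300, -0.248500) → end (x,ẋ)=(0.163028, 1.266426)
phase 2: p=-0.0121, T=0.441, ωT=1.494681, cosh=2.341118, sinh=2.116798; start (x,ẋ)=(0.163028, 1.266426) → end (x,ẋ)=(1.188847, 4.221306)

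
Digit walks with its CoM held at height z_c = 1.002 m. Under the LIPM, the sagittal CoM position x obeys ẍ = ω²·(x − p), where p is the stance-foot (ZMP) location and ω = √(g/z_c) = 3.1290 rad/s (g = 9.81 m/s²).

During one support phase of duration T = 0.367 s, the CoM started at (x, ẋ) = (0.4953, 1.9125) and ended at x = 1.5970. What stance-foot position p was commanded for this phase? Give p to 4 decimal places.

p = 0.1755

ωT = 3.1290·0.367 = 1.148343; cosh(ωT) = 1.735063, sinh(ωT) = 1.417901
x(T) = p + (x₀−p)·cosh(ωT) + (ẋ₀/ω)·sinh(ωT) ⇒ p·(1 − cosh) = x(T) − x₀·cosh − (ẋ₀/ω)·sinh
numerator   = 1.5970 − (0.4953)·1.735063 − (1.9125/3.1290)·1.417901 = -0.129023
denominator = 1 − 1.735063 = -0.735063
p = -0.129023 / -0.735063 = 0.1755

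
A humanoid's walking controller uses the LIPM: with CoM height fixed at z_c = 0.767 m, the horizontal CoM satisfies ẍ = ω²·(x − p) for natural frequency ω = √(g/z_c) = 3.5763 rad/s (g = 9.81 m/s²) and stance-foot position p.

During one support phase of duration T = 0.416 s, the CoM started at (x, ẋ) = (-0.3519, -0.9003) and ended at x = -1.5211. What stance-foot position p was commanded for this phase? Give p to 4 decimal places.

ωT = 3.5763·0.416 = 1.487741; cosh(ωT) = 2.326482, sinh(ωT) = 2.100600
x(T) = p + (x₀−p)·cosh(ωT) + (ẋ₀/ω)·sinh(ωT) ⇒ p·(1 − cosh) = x(T) − x₀·cosh − (ẋ₀/ω)·sinh
numerator   = -1.5211 − (-0.3519)·2.326482 − (-0.9003/3.5763)·2.100600 = -0.173604
denominator = 1 − 2.326482 = -1.326482
p = -0.173604 / -1.326482 = 0.1309

p = 0.1309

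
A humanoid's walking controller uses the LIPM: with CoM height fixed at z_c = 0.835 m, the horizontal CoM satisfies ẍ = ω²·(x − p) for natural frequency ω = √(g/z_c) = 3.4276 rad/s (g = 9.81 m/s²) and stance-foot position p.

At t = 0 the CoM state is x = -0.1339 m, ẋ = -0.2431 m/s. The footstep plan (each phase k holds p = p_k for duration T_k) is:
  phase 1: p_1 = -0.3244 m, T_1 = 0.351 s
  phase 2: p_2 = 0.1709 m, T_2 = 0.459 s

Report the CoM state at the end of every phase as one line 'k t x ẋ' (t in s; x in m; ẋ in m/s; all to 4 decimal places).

phase 1: p=-0.3244, T=0.351, ωT=1.203088, cosh=1.815325, sinh=1.515059; start (x,ẋ)=(-0.133900, -0.243100) → end (x,ẋ)=(-0.086035, 0.547964)
phase 2: p=0.1709, T=0.459, ωT=1.573268, cosh=2.514875, sinh=2.307509; start (x,ẋ)=(-0.086035, 0.547964) → end (x,ẋ)=(-0.106362, -0.654094)

1 0.3510 -0.0860 0.5480
2 0.8100 -0.1064 -0.6541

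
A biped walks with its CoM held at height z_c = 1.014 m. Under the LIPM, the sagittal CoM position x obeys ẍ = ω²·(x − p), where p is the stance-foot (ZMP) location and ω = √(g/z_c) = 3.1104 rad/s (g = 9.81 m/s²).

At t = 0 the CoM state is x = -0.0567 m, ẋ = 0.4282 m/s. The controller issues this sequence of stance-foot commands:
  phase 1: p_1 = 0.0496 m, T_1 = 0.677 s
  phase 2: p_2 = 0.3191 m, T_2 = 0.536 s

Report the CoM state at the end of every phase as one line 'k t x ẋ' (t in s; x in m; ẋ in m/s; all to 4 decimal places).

1 0.6770 0.1636 0.4469
2 1.2130 0.2594 -0.0100

phase 1: p=0.0496, T=0.677, ωT=2.105741, cosh=4.167470, sinh=4.045715; start (x,ẋ)=(-0.056700, 0.428200) → end (x,ẋ)=(0.163560, 0.446854)
phase 2: p=0.3191, T=0.536, ωT=1.667174, cosh=2.742979, sinh=2.554200; start (x,ẋ)=(0.163560, 0.446854) → end (x,ẋ)=(0.259405, -0.009989)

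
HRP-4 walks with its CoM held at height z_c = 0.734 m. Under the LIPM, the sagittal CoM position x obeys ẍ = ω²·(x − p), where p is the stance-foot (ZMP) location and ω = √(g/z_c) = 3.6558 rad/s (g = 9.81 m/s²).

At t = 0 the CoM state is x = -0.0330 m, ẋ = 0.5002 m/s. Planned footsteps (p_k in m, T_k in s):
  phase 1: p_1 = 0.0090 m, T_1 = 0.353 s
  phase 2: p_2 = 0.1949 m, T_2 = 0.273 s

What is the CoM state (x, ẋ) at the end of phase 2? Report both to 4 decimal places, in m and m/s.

phase 1: p=0.0090, T=0.353, ωT=1.290497, cosh=1.954864, sinh=1.679730; start (x,ẋ)=(-0.033000, 0.500200) → end (x,ẋ)=(0.156723, 0.719911)
phase 2: p=0.1949, T=0.273, ωT=0.998033, cosh=1.540772, sinh=1.172169; start (x,ẋ)=(0.156723, 0.719911) → end (x,ẋ)=(0.366904, 0.945621)

x = 0.3669, ẋ = 0.9456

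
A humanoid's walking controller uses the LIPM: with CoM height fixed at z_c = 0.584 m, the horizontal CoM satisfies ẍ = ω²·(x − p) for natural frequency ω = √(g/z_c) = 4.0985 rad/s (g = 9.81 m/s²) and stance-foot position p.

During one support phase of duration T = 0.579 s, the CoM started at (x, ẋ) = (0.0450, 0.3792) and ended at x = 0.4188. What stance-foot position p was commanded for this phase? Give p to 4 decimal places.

ωT = 4.0985·0.579 = 2.373031; cosh(ωT) = 5.411534, sinh(ωT) = 5.318336
x(T) = p + (x₀−p)·cosh(ωT) + (ẋ₀/ω)·sinh(ωT) ⇒ p·(1 − cosh) = x(T) − x₀·cosh − (ẋ₀/ω)·sinh
numerator   = 0.4188 − (0.0450)·5.411534 − (0.3792/4.0985)·5.318336 = -0.316780
denominator = 1 − 5.411534 = -4.411534
p = -0.316780 / -4.411534 = 0.0718

p = 0.0718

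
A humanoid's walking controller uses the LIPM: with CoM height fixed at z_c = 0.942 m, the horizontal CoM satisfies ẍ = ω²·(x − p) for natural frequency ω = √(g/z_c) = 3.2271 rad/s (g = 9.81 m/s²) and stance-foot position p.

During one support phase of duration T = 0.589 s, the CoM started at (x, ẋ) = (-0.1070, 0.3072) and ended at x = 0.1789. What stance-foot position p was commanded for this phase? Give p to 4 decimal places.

ωT = 3.2271·0.589 = 1.900762; cosh(ωT) = 3.420223, sinh(ωT) = 3.270768
x(T) = p + (x₀−p)·cosh(ωT) + (ẋ₀/ω)·sinh(ωT) ⇒ p·(1 − cosh) = x(T) − x₀·cosh − (ẋ₀/ω)·sinh
numerator   = 0.1789 − (-0.1070)·3.420223 − (0.3072/3.2271)·3.270768 = 0.233507
denominator = 1 − 3.420223 = -2.420223
p = 0.233507 / -2.420223 = -0.0965

p = -0.0965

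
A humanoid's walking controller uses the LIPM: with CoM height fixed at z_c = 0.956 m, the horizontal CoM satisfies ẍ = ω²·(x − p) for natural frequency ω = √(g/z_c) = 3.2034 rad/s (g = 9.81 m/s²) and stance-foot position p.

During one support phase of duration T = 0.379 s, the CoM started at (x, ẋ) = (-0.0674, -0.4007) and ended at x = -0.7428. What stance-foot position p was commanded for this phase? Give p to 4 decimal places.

p = 0.5135

ωT = 3.2034·0.379 = 1.214089; cosh(ωT) = 1.832102, sinh(ωT) = 1.535122
x(T) = p + (x₀−p)·cosh(ωT) + (ẋ₀/ω)·sinh(ωT) ⇒ p·(1 − cosh) = x(T) − x₀·cosh − (ẋ₀/ω)·sinh
numerator   = -0.7428 − (-0.0674)·1.832102 − (-0.4007/3.2034)·1.535122 = -0.427294
denominator = 1 − 1.832102 = -0.832102
p = -0.427294 / -0.832102 = 0.5135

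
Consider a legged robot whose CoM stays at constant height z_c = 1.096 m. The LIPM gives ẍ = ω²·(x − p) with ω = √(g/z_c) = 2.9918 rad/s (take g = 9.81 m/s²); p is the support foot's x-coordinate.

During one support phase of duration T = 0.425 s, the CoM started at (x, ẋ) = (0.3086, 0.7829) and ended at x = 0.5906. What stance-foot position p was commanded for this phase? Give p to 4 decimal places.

p = 0.4688

ωT = 2.9918·0.425 = 1.271515; cosh(ωT) = 1.923329, sinh(ωT) = 1.642922
x(T) = p + (x₀−p)·cosh(ωT) + (ẋ₀/ω)·sinh(ωT) ⇒ p·(1 − cosh) = x(T) − x₀·cosh − (ẋ₀/ω)·sinh
numerator   = 0.5906 − (0.3086)·1.923329 − (0.7829/2.9918)·1.642922 = -0.432862
denominator = 1 − 1.923329 = -0.923329
p = -0.432862 / -0.923329 = 0.4688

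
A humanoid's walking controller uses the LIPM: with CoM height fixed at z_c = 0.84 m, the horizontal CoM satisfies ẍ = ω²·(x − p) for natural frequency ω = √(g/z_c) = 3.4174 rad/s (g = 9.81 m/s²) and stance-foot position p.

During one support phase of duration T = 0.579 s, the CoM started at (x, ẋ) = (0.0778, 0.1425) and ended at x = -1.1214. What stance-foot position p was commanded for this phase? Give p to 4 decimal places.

p = 0.5794

ωT = 3.4174·0.579 = 1.978675; cosh(ωT) = 3.685701, sinh(ωT) = 3.547449
x(T) = p + (x₀−p)·cosh(ωT) + (ẋ₀/ω)·sinh(ωT) ⇒ p·(1 − cosh) = x(T) − x₀·cosh − (ẋ₀/ω)·sinh
numerator   = -1.1214 − (0.0778)·3.685701 − (0.1425/3.4174)·3.547449 = -1.556070
denominator = 1 − 3.685701 = -2.685701
p = -1.556070 / -2.685701 = 0.5794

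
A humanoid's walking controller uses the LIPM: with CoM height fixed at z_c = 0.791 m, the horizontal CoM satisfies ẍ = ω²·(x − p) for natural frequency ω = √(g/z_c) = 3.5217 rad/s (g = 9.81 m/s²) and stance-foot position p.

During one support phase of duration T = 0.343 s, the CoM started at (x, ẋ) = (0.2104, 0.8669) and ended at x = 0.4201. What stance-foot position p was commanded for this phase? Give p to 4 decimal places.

ωT = 3.5217·0.343 = 1.207943; cosh(ωT) = 1.822703, sinh(ωT) = 1.523891
x(T) = p + (x₀−p)·cosh(ωT) + (ẋ₀/ω)·sinh(ωT) ⇒ p·(1 − cosh) = x(T) − x₀·cosh − (ẋ₀/ω)·sinh
numerator   = 0.4201 − (0.2104)·1.822703 − (0.8669/3.5217)·1.523891 = -0.338517
denominator = 1 − 1.822703 = -0.822703
p = -0.338517 / -0.822703 = 0.4115

p = 0.4115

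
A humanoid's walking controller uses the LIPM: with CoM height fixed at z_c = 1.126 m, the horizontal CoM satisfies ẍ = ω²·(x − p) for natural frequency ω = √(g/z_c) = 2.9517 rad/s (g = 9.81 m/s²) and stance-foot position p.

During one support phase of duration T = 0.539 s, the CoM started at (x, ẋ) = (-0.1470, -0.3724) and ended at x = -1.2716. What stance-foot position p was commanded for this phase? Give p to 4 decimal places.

p = 0.3850

ωT = 2.9517·0.539 = 1.590966; cosh(ωT) = 2.556109, sinh(ωT) = 2.352381
x(T) = p + (x₀−p)·cosh(ωT) + (ẋ₀/ω)·sinh(ωT) ⇒ p·(1 − cosh) = x(T) − x₀·cosh − (ẋ₀/ω)·sinh
numerator   = -1.2716 − (-0.1470)·2.556109 − (-0.3724/2.9517)·2.352381 = -0.599065
denominator = 1 − 2.556109 = -1.556109
p = -0.599065 / -1.556109 = 0.3850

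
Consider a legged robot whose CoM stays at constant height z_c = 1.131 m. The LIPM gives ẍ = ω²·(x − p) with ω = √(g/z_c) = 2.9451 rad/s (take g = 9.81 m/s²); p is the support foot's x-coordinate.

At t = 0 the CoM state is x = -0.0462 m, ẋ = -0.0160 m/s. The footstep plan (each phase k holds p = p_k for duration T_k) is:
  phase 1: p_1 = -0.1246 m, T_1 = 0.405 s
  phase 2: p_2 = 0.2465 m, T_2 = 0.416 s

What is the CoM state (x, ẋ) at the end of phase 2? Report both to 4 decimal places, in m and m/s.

x = -0.0266, ẋ = -0.5052

phase 1: p=-0.1246, T=0.405, ωT=1.192766, cosh=1.799783, sinh=1.496402; start (x,ẋ)=(-0.046200, -0.016000) → end (x,ẋ)=(0.008373, 0.316716)
phase 2: p=0.2465, T=0.416, ωT=1.225162, cosh=1.849213, sinh=1.555503; start (x,ẋ)=(0.008373, 0.316716) → end (x,ẋ)=(-0.026568, -0.505209)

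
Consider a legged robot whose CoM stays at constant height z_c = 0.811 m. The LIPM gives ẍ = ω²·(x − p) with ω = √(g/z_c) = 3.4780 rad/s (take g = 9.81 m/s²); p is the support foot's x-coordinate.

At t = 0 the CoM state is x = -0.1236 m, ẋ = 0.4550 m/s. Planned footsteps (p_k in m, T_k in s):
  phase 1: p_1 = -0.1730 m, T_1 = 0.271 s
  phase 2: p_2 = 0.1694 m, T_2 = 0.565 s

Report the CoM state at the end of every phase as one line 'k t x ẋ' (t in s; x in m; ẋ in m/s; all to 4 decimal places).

phase 1: p=-0.1730, T=0.271, ωT=0.942538, cosh=1.478062, sinh=1.088425; start (x,ẋ)=(-0.123600, 0.455000) → end (x,ẋ)=(0.042407, 0.859524)
phase 2: p=0.1694, T=0.565, ωT=1.965070, cosh=3.637779, sinh=3.497633; start (x,ẋ)=(0.042407, 0.859524) → end (x,ẋ)=(0.571802, 1.581912)

1 0.2710 0.0424 0.8595
2 0.8360 0.5718 1.5819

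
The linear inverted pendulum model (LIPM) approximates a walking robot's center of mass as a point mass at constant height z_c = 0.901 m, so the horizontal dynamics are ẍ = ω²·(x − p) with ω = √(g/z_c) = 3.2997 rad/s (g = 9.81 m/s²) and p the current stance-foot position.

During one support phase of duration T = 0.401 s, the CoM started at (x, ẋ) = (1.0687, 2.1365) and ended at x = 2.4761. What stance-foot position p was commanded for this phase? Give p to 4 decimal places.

p = 0.7938

ωT = 3.2997·0.401 = 1.323180; cosh(ωT) = 2.010815, sinh(ωT) = 1.744528
x(T) = p + (x₀−p)·cosh(ωT) + (ẋ₀/ω)·sinh(ωT) ⇒ p·(1 − cosh) = x(T) − x₀·cosh − (ẋ₀/ω)·sinh
numerator   = 2.4761 − (1.0687)·2.010815 − (2.1365/3.2997)·1.744528 = -0.802411
denominator = 1 − 2.010815 = -1.010815
p = -0.802411 / -1.010815 = 0.7938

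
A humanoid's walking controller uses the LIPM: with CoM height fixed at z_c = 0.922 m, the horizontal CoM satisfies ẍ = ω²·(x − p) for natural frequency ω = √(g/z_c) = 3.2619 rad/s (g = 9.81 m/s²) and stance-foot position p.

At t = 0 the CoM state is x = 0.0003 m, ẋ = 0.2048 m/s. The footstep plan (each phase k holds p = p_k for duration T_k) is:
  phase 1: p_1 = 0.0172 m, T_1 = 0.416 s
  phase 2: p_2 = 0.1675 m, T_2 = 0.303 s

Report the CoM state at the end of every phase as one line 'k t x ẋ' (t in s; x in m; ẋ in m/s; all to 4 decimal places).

phase 1: p=0.0172, T=0.416, ωT=1.356950, cosh=2.070887, sinh=1.813442; start (x,ẋ)=(0.000300, 0.204800) → end (x,ẋ)=(0.096060, 0.324150)
phase 2: p=0.1675, T=0.303, ωT=0.988356, cosh=1.529501, sinh=1.157312; start (x,ẋ)=(0.096060, 0.324150) → end (x,ẋ)=(0.173240, 0.226098)

1 0.4160 0.0961 0.3241
2 0.7190 0.1732 0.2261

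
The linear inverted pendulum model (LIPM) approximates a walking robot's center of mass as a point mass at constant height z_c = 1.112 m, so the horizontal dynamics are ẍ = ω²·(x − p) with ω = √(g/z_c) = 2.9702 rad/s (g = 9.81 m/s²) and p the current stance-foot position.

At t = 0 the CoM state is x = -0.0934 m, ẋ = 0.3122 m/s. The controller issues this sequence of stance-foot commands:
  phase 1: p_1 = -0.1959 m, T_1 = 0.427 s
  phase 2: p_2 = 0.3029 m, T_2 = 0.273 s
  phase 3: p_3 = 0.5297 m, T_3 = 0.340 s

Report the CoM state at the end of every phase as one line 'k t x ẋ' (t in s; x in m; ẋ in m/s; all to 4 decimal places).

1 0.4270 0.1727 1.0971
2 0.7000 0.4610 1.1290
3 1.0400 0.8753 1.5122

phase 1: p=-0.1959, T=0.427, ωT=1.268275, cosh=1.918017, sinh=1.636700; start (x,ẋ)=(-0.093400, 0.312200) → end (x,ẋ)=(0.172732, 1.097091)
phase 2: p=0.3029, T=0.273, ωT=0.810865, cosh=1.347163, sinh=0.902689; start (x,ẋ)=(0.172732, 1.097091) → end (x,ẋ)=(0.460965, 1.128957)
phase 3: p=0.5297, T=0.340, ωT=1.009868, cosh=1.554753, sinh=1.190486; start (x,ẋ)=(0.460965, 1.128957) → end (x,ẋ)=(0.875330, 1.512201)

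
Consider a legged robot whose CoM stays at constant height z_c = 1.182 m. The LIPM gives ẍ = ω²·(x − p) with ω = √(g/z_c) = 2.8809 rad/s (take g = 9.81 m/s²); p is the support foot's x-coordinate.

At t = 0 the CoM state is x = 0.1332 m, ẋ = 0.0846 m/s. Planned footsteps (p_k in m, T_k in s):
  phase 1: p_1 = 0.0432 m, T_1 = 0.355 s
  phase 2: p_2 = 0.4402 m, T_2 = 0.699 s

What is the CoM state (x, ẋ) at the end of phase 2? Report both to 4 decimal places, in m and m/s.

x = 0.1714, ẋ = -0.6301

phase 1: p=0.0432, T=0.355, ωT=1.022720, cosh=1.570181, sinh=1.210566; start (x,ẋ)=(0.133200, 0.084600) → end (x,ẋ)=(0.220066, 0.446714)
phase 2: p=0.4402, T=0.699, ωT=2.013749, cosh=3.812419, sinh=3.678932; start (x,ẋ)=(0.220066, 0.446714) → end (x,ẋ)=(0.171413, -0.630064)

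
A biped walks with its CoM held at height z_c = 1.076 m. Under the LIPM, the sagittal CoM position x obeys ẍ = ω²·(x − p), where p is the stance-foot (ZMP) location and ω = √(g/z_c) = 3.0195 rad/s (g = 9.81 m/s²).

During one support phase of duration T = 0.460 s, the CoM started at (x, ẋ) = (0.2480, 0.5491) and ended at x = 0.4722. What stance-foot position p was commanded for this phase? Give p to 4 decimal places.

p = 0.3523

ωT = 3.0195·0.460 = 1.388970; cosh(ωT) = 2.130024, sinh(ωT) = 1.880692
x(T) = p + (x₀−p)·cosh(ωT) + (ẋ₀/ω)·sinh(ωT) ⇒ p·(1 − cosh) = x(T) − x₀·cosh − (ẋ₀/ω)·sinh
numerator   = 0.4722 − (0.2480)·2.130024 − (0.5491/3.0195)·1.880692 = -0.398052
denominator = 1 − 2.130024 = -1.130024
p = -0.398052 / -1.130024 = 0.3523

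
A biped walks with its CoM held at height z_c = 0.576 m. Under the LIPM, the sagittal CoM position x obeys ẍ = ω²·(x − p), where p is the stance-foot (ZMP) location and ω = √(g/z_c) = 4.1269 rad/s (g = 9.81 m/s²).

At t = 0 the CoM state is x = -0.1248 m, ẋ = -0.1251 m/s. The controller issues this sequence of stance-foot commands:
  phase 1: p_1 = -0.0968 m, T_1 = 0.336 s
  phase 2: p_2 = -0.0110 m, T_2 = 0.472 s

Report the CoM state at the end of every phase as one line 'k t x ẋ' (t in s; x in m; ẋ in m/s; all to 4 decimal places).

1 0.3360 -0.2132 -0.4827
2 0.8080 -1.1363 -4.5937

phase 1: p=-0.0968, T=0.336, ωT=1.386638, cosh=2.125645, sinh=1.875731; start (x,ẋ)=(-0.124800, -0.125100) → end (x,ẋ)=(-0.213178, -0.482665)
phase 2: p=-0.0110, T=0.472, ωT=1.947897, cosh=3.578247, sinh=3.435673; start (x,ẋ)=(-0.213178, -0.482665) → end (x,ẋ)=(-1.136264, -4.593707)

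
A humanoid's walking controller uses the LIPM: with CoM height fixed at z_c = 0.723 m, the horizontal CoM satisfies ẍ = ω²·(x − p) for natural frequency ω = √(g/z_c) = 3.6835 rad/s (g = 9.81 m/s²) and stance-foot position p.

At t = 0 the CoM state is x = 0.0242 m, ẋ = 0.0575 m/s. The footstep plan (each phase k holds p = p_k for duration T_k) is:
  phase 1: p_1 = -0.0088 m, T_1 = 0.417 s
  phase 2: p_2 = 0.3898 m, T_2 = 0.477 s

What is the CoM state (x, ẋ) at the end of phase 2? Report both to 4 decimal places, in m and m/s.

x = -0.1448, ẋ = -1.7184

phase 1: p=-0.0088, T=0.417, ωT=1.536019, cosh=2.430648, sinh=2.215412; start (x,ẋ)=(0.024200, 0.057500) → end (x,ẋ)=(0.105994, 0.409058)
phase 2: p=0.3898, T=0.477, ωT=1.757030, cosh=2.983877, sinh=2.811320; start (x,ẋ)=(0.105994, 0.409058) → end (x,ẋ)=(-0.144840, -1.718371)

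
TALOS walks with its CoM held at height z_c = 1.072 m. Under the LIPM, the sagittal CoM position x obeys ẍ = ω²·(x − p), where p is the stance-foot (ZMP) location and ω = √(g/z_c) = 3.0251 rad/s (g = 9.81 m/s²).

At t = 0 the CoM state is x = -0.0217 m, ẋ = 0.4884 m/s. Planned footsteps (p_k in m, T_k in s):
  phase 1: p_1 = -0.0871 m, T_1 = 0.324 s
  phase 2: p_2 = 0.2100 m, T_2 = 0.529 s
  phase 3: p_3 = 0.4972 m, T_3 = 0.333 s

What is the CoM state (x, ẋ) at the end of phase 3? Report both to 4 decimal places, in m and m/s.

x = 2.1246, ẋ = 5.3145

phase 1: p=-0.0871, T=0.324, ωT=0.980132, cosh=1.520035, sinh=1.144774; start (x,ẋ)=(-0.021700, 0.488400) → end (x,ẋ)=(0.197133, 0.968869)
phase 2: p=0.2100, T=0.529, ωT=1.600278, cosh=2.578125, sinh=2.376284; start (x,ẋ)=(0.197133, 0.968869) → end (x,ẋ)=(0.937896, 2.405372)
phase 3: p=0.4972, T=0.333, ωT=1.007358, cosh=1.551770, sinh=1.186588; start (x,ẋ)=(0.937896, 2.405372) → end (x,ẋ)=(2.124560, 5.314482)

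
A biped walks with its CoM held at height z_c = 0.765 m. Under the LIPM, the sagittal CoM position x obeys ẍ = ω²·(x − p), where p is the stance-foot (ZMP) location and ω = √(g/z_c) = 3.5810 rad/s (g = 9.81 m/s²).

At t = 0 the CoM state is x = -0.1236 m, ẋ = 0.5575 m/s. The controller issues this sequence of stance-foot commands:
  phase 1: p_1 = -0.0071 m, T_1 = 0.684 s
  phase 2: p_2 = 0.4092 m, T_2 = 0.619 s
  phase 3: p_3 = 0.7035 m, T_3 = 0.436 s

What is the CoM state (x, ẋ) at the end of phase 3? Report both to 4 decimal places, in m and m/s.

phase 1: p=-0.0071, T=0.684, ωT=2.449404, cosh=5.833894, sinh=5.747549; start (x,ẋ)=(-0.123600, 0.557500) → end (x,ẋ)=(0.208046, 0.854596)
phase 2: p=0.4092, T=0.619, ωT=2.216639, cosh=4.642706, sinh=4.533731; start (x,ẋ)=(0.208046, 0.854596) → end (x,ẋ)=(0.557262, 0.701839)
phase 3: p=0.7035, T=0.436, ωT=1.561316, cosh=2.487474, sinh=2.277614; start (x,ẋ)=(0.557262, 0.701839) → end (x,ẋ)=(0.786127, 0.553072)

x = 0.7861, ẋ = 0.5531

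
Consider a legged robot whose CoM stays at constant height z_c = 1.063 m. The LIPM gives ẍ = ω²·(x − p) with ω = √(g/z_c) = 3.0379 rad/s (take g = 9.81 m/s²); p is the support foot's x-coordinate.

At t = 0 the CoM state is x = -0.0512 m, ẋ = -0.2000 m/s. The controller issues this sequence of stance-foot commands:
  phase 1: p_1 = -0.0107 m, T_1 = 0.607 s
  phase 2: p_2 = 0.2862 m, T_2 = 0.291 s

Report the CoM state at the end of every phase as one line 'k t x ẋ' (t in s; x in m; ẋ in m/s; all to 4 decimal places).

1 0.6070 -0.3448 -1.0272
2 0.8980 -0.9473 -3.3795

phase 1: p=-0.0107, T=0.607, ωT=1.844005, cosh=3.239995, sinh=3.081813; start (x,ẋ)=(-0.051200, -0.200000) → end (x,ẋ)=(-0.344811, -1.027170)
phase 2: p=0.2862, T=0.291, ωT=0.884029, cosh=1.416874, sinh=1.003759; start (x,ẋ)=(-0.344811, -1.027170) → end (x,ẋ)=(-0.947252, -3.379523)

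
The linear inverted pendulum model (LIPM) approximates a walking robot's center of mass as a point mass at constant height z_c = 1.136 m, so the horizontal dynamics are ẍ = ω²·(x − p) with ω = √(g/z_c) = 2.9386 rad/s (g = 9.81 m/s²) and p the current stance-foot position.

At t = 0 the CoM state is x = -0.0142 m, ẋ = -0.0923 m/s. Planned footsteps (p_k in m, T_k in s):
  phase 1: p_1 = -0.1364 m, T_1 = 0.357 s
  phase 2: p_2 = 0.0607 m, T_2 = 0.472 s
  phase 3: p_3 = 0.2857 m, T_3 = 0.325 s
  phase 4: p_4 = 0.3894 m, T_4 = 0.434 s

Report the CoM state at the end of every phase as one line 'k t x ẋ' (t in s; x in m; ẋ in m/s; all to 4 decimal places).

phase 1: p=-0.1364, T=0.357, ωT=1.049080, cosh=1.602642, sinh=1.252382; start (x,ẋ)=(-0.014200, -0.092300) → end (x,ẋ)=(0.020106, 0.301803)
phase 2: p=0.0607, T=0.472, ωT=1.387019, cosh=2.126360, sinh=1.876541; start (x,ẋ)=(0.020106, 0.301803) → end (x,ẋ)=(0.167109, 0.417890)
phase 3: p=0.2857, T=0.325, ωT=0.955045, cosh=1.491791, sinh=1.106996; start (x,ẋ)=(0.167109, 0.417890) → end (x,ẋ)=(0.266210, 0.237626)
phase 4: p=0.3894, T=0.434, ωT=1.275352, cosh=1.929648, sinh=1.650315; start (x,ẋ)=(0.266210, 0.237626) → end (x,ẋ)=(0.285137, -0.138891)

1 0.3570 0.0201 0.3018
2 0.8290 0.1671 0.4179
3 1.1540 0.2662 0.2376
4 1.5880 0.2851 -0.1389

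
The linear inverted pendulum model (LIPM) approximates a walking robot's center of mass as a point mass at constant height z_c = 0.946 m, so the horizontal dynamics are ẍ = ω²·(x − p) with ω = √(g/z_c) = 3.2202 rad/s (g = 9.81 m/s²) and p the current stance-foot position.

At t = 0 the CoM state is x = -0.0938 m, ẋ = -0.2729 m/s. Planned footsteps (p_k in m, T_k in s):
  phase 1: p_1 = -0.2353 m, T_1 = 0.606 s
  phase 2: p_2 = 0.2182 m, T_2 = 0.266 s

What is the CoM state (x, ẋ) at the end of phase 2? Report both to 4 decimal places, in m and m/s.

x = 0.0651, ẋ = 0.0832

phase 1: p=-0.2353, T=0.606, ωT=1.951441, cosh=3.590447, sinh=3.448378; start (x,ẋ)=(-0.093800, -0.272900) → end (x,ẋ)=(-0.019489, 0.591449)
phase 2: p=0.2182, T=0.266, ωT=0.856573, cosh=1.389846, sinh=0.965231; start (x,ẋ)=(-0.019489, 0.591449) → end (x,ẋ)=(0.065131, 0.083229)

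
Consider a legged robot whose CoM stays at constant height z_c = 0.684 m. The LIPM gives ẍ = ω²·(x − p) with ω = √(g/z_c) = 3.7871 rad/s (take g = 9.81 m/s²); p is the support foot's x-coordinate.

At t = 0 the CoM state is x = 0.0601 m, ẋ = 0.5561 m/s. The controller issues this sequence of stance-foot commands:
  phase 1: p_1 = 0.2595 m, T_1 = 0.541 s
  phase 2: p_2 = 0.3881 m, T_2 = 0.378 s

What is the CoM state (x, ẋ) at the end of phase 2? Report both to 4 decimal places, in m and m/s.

phase 1: p=0.2595, T=0.541, ωT=2.048821, cosh=3.943818, sinh=3.814931; start (x,ẋ)=(0.060100, 0.556100) → end (x,ẋ)=(0.033289, -0.687679)
phase 2: p=0.3881, T=0.378, ωT=1.431524, cosh=2.212008, sinh=1.973064; start (x,ẋ)=(0.033289, -0.687679) → end (x,ẋ)=(-0.755022, -4.172364)

x = -0.7550, ẋ = -4.1724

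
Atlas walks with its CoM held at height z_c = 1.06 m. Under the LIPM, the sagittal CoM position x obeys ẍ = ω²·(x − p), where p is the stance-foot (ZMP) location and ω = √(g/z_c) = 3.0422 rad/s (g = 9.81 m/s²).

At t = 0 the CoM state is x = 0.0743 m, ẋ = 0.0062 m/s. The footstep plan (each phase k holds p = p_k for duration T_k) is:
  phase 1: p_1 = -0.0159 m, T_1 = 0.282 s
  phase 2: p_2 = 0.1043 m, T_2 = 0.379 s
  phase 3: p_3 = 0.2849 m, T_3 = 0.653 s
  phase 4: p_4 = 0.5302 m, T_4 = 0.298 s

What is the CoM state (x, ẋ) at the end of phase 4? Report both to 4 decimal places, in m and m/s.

phase 1: p=-0.0159, T=0.282, ωT=0.857900, cosh=1.391128, sinh=0.967076; start (x,ẋ)=(0.074300, 0.006200) → end (x,ẋ)=(0.111551, 0.273997)
phase 2: p=0.1043, T=0.379, ωT=1.152994, cosh=1.741676, sinh=1.425986; start (x,ẋ)=(0.111551, 0.273997) → end (x,ẋ)=(0.245360, 0.508668)
phase 3: p=0.2849, T=0.653, ωT=1.986557, cosh=3.713777, sinh=3.576610; start (x,ẋ)=(0.245360, 0.508668) → end (x,ẋ)=(0.736082, 1.458858)
phase 4: p=0.5302, T=0.298, ωT=0.906576, cosh=1.439867, sinh=1.035962; start (x,ẋ)=(0.736082, 1.458858) → end (x,ẋ)=(1.323428, 2.749420)

x = 1.3234, ẋ = 2.7494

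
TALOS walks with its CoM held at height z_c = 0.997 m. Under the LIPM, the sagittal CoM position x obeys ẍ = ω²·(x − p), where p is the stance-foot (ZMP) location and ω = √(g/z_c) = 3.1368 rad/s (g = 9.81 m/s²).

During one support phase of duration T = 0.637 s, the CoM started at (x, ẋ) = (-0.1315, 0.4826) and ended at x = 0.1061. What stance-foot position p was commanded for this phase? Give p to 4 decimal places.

ωT = 3.1368·0.637 = 1.998142; cosh(ωT) = 3.755462, sinh(ωT) = 3.619875
x(T) = p + (x₀−p)·cosh(ωT) + (ẋ₀/ω)·sinh(ωT) ⇒ p·(1 − cosh) = x(T) − x₀·cosh − (ẋ₀/ω)·sinh
numerator   = 0.1061 − (-0.1315)·3.755462 − (0.4826/3.1368)·3.619875 = 0.043022
denominator = 1 − 3.755462 = -2.755462
p = 0.043022 / -2.755462 = -0.0156

p = -0.0156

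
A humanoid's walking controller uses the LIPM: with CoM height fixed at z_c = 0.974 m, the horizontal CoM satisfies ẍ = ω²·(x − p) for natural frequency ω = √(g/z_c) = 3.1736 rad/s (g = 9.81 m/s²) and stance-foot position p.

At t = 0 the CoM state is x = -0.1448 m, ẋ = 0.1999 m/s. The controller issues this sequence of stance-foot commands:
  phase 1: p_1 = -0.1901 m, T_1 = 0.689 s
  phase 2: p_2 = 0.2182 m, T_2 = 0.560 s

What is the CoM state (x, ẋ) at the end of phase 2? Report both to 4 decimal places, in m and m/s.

phase 1: p=-0.1901, T=0.689, ωT=2.186610, cosh=4.508637, sinh=4.396340; start (x,ẋ)=(-0.144800, 0.199900) → end (x,ẋ)=(0.291060, 1.533312)
phase 2: p=0.2182, T=0.560, ωT=1.777216, cosh=3.041239, sinh=2.872131; start (x,ẋ)=(0.291060, 1.533312) → end (x,ẋ)=(1.827443, 5.327286)

x = 1.8274, ẋ = 5.3273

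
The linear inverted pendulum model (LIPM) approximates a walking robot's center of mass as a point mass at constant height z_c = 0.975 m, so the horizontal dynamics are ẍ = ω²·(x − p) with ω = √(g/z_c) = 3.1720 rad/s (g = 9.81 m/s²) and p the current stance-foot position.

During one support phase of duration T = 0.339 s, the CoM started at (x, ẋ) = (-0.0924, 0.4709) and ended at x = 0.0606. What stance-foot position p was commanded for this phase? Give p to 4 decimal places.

ωT = 3.1720·0.339 = 1.075308; cosh(ωT) = 1.636044, sinh(ωT) = 1.294851
x(T) = p + (x₀−p)·cosh(ωT) + (ẋ₀/ω)·sinh(ωT) ⇒ p·(1 − cosh) = x(T) − x₀·cosh − (ẋ₀/ω)·sinh
numerator   = 0.0606 − (-0.0924)·1.636044 − (0.4709/3.1720)·1.294851 = 0.019543
denominator = 1 − 1.636044 = -0.636044
p = 0.019543 / -0.636044 = -0.0307

p = -0.0307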